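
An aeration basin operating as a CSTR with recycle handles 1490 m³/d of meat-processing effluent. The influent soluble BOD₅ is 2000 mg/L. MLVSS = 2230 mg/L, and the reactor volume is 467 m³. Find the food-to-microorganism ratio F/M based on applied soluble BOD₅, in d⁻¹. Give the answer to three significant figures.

Food-to-microorganism ratio F/M = Q S₀ / (V X) = 1490 × 2000 / (467.0 × 2230) = 2.862 d⁻¹.

F/M ≈ 2.86 d⁻¹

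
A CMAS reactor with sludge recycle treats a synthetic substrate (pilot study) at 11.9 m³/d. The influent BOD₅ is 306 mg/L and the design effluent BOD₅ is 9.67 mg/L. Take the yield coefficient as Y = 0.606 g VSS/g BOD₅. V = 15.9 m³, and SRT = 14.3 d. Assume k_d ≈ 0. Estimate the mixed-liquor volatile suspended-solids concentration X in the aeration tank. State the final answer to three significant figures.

X ≈ 1920 mg/L

Without decay, X = Y Q (S₀−S) θ_c / V = 0.606 × 11.9 × (306 − 9.67) × 14.3 / 15.9 = 1922 mg/L.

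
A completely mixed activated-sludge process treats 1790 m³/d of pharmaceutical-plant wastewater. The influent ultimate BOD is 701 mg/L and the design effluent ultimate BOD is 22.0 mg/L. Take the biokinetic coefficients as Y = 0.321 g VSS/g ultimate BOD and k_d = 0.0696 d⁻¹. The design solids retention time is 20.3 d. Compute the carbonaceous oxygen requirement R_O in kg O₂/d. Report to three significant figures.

R_O ≈ 986 kg O₂/d

Y_obs = Y / (1 + k_d θ_c) = 0.321 / (1 + 0.0696 × 20.3) = 0.321 / 2.413 = 0.1330.
ΔS = 701 − 22.0 = 679.0 mg/L, so the substrate removal rate is 1790 × 679.0/1000 = 1215 kg ultimate BOD/d.
Net sludge production P_X = 0.1330 × 1215 = 161.7 kg VSS/d.
R_O = Q·ΔS − 1.42 P_X = 1215 − 229.6 = 985.8 kg O₂/d.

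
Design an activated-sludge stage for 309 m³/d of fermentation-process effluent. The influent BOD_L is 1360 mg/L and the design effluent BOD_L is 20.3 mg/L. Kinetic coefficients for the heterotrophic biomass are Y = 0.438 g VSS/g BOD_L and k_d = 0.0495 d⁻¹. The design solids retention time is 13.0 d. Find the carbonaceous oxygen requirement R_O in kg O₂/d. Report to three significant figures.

Y_obs = Y / (1 + k_d θ_c) = 0.438 / (1 + 0.0495 × 13.0) = 0.438 / 1.643 = 0.2665.
Q·(S₀ − S) = 309 × (1360 − 20.3) × 10⁻³ = 414.0 kg/d removed.
P_X = Y_obs·Q·(S₀ − S) = 0.2665 × 414.0 = 110.3 kg VSS/d.
R_O = Q·ΔS − 1.42 P_X = 414.0 − 156.7 = 257.3 kg O₂/d.

R_O ≈ 257 kg O₂/d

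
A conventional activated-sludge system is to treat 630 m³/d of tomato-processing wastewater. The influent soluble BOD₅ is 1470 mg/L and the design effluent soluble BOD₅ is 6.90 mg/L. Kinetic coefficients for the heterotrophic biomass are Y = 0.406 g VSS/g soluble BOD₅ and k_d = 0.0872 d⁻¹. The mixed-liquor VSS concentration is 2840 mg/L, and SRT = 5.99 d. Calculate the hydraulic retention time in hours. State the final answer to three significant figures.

Steady-state biomass mass balance: V·X·(1 + k_d·θ_c) = Y·Q·(S₀ − S)·θ_c, so V = 0.406 × 630 × (1470 − 6.90) × 5.99 / [2840 × (1 + 0.0872 × 5.99)] = 2.24×10^6 / 4323 = 518.5 m³.
Hydraulic retention time τ = V/Q = 518.5 / 630 = 0.8230 d = 19.75 h.

τ ≈ 19.8 h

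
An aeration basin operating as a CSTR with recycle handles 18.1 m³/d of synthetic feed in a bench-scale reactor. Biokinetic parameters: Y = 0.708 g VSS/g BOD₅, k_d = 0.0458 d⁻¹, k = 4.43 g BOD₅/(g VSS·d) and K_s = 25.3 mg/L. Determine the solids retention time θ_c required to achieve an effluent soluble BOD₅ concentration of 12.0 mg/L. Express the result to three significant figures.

From 1/θ_c = Y·k·S/(K_s + S) − k_d: Y·k·S/(K_s+S) = 0.708 × 4.43 × 12.0 / (25.3 + 12.0) = 1.009 d⁻¹.
θ_c = 1/(μ − k_d) = 1/(1.009 − 0.0458) = 1/0.9632 = 1.038 d.

θ_c ≈ 1.04 d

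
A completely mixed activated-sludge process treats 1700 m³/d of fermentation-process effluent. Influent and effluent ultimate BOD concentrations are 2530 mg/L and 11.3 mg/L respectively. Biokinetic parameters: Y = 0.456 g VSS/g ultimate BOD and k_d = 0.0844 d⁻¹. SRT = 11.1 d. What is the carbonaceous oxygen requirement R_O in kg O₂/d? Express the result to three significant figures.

R_O ≈ 2850 kg O₂/d

Observed yield with endogenous decay: Y_obs = Y / (1 + k_d·θ_c) = 0.456 / (1 + 0.0844 × 11.1) = 0.456 / 1.937 = 0.2354 g VSS/g ultimate BOD.
Q·(S₀ − S) = 1700 × (2530 − 11.3) × 10⁻³ = 4282 kg/d removed.
Biomass synthesised: P_X = Y_obs × 4282 = 1008 kg VSS/d.
R_O = Q·(S₀ − S) − 1.42·P_X = 4282 − 1.42 × 1008 = 2850 kg O₂/d.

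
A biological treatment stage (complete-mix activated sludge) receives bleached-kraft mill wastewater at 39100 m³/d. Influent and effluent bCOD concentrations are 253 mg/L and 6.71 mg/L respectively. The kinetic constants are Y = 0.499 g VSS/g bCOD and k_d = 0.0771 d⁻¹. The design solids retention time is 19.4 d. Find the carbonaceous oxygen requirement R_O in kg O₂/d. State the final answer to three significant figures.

Correct the yield for decay: Y_obs = Y/(1 + k_d θ_c) = 0.499 / (1 + 0.0771 × 19.4) = 0.499 / 2.496 = 0.1999.
ΔS = 253 − 6.71 = 246.3 mg/L, so the substrate removal rate is 39100 × 246.3/1000 = 9630 kg bCOD/d.
Biomass synthesised: P_X = Y_obs × 9630 = 1925 kg VSS/d.
R_O = Q·ΔS − 1.42 P_X = 9630 − 2734 = 6896 kg O₂/d.

R_O ≈ 6900 kg O₂/d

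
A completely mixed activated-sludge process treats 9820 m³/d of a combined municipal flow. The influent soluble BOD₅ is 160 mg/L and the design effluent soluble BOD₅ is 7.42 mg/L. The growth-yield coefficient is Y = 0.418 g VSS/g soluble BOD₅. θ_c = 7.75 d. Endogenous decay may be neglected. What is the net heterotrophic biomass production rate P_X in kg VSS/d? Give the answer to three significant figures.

With endogenous decay neglected, the observed yield equals the true yield: Y_obs = Y = 0.418 g VSS/g soluble BOD₅.
Q·(S₀ − S) = 9820 × (160 − 7.42) × 10⁻³ = 1498 kg/d removed.
So the net sludge growth is P_X = 0.4180 × 1498 = 626.3 kg VSS/d.

P_X ≈ 626 kg VSS/d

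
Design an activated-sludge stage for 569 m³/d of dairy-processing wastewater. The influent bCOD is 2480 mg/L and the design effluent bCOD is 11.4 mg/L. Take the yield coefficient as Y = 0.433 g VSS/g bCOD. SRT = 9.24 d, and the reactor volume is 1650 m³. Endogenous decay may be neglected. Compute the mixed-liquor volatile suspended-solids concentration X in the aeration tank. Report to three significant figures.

X ≈ 3410 mg/L

X = Y·Q·ΔS·θ_c / V = 0.433 × 569 × (2480 − 11.4) × 9.24 / 1650 = 3406 mg/L.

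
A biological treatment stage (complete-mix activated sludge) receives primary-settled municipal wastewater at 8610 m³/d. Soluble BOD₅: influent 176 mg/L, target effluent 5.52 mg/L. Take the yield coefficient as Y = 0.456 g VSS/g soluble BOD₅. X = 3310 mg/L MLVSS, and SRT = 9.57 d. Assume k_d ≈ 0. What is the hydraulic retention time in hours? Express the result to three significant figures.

Biomass mass balance (decay neglected): V·X = Y·Q·(S₀ − S)·θ_c, so V = 0.456 × 8610 × (176 − 5.52) × 9.57 / 3310 = 1935 m³.
τ = V/Q = 1935/8610 = 0.2248 d, or 5.394 h.

τ ≈ 5.39 h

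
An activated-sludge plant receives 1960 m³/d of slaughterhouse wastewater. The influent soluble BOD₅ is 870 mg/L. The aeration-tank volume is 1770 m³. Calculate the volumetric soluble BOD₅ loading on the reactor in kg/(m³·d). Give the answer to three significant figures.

Applied soluble BOD₅ load per unit volume = Q·S₀/V = (1960 × 870/1000)/1770 = 0.9634 kg soluble BOD₅·m⁻³·d⁻¹.

L_v ≈ 0.963 kg soluble BOD₅/(m³·d)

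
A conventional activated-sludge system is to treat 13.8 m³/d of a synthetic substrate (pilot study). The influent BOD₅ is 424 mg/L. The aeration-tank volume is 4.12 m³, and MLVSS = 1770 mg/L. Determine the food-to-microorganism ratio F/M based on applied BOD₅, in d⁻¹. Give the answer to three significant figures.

F/M ≈ 0.802 d⁻¹

F/M = applied load / biomass = Q·S₀/(V·X) = 13.8 × 424 / (4.120 × 1770) = 0.8024 d⁻¹.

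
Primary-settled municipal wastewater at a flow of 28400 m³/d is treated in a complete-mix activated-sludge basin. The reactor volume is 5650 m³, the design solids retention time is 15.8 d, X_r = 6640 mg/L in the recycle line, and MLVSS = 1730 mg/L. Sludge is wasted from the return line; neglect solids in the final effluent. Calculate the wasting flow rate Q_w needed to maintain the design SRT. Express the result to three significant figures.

Q_w ≈ 93.2 m³/d

θ_c = V·X/(Q_w·X_r) when wasting from the recycle, so Q_w = V·X/(θ_c·X_r) = 5650 × 1730 / (15.8 × 6640) = 93.17 m³/d.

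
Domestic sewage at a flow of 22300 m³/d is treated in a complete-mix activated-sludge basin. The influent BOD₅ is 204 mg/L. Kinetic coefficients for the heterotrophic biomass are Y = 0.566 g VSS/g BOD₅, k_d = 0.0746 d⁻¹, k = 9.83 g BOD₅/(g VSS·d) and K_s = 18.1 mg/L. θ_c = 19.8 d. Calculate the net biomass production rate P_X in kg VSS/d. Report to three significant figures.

P_X ≈ 1040 kg VSS/d

Effluent substrate depends only on kinetics and SRT: S = K_s(1 + k_d θ_c) / [θ_c(Yk − k_d) − 1] = 18.1 × (1 + 0.0746 × 19.8) / [19.8 × (0.566 × 9.83 − 0.0746) − 1] = 44.84 / 107.7 = 0.4164 mg/L.
The observed yield is Y_obs = Y/(1 + k_d·θ_c) = 0.566 / (1 + 0.0746 × 19.8) = 0.566 / 2.477 = 0.2285 g VSS per g BOD₅ removed.
Mass of BOD₅ removed per day: Q(S₀ − S) = 22300 × 203.6 g/m³ = 4540 kg/d.
Net biomass production P_X = Y_obs × Q·(S₀ − S) = 0.2285 × 4540 = 1037 kg VSS/d.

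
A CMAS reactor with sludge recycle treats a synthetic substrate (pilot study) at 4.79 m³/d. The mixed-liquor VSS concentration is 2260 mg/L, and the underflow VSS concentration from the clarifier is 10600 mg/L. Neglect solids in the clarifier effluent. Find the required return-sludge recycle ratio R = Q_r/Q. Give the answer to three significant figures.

Mass balance around the secondary clarifier (neglecting effluent solids): R = X / (X_r − X) = 2260 / (10600 − 2260) = 0.2710.

R ≈ 0.271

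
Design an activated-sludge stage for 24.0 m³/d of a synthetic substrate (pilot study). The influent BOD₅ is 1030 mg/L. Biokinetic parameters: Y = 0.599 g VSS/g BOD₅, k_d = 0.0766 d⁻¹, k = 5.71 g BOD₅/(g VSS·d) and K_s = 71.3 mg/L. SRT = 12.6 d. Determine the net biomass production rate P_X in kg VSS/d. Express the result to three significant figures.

P_X ≈ 7.51 kg VSS/d

For a completely mixed reactor with recycle the Lawrence–McCarty relation gives S = K_s·(1 + k_d·θ_c) / [θ_c·(Y·k − k_d) − 1] = 71.3 × (1 + 0.0766 × 12.6) / [12.6 × (0.599 × 5.71 − 0.0766) − 1] = 140.1 / 41.13 = 3.407 mg/L.
Observed yield with endogenous decay: Y_obs = Y / (1 + k_d·θ_c) = 0.599 / (1 + 0.0766 × 12.6) = 0.599 / 1.965 = 0.3048 g VSS/g BOD₅.
ΔS = 1030 − 3.41 = 1027 mg/L, so the substrate removal rate is 24.0 × 1027/1000 = 24.64 kg BOD₅/d.
Biomass produced: P_X = Y_obs·Q·ΔS = 0.3048 × 24.64 ≈ 7.510 kg VSS/d.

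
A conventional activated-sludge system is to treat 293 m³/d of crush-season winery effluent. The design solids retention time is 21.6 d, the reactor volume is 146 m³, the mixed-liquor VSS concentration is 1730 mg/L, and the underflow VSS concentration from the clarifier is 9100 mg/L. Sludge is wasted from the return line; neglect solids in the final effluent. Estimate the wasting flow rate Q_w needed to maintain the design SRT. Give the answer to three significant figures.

Q_w ≈ 1.29 m³/d

θ_c = V·X/(Q_w·X_r) when wasting from the recycle, so Q_w = V·X/(θ_c·X_r) = 146.0 × 1730 / (21.6 × 9100) = 1.285 m³/d.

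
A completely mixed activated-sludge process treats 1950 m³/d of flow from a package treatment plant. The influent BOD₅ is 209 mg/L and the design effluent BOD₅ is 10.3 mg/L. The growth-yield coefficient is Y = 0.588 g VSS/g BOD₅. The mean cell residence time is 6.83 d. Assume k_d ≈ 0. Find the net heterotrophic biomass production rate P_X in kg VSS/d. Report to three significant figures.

Since k_d ≈ 0, Y_obs = Y = 0.588 g VSS/g BOD₅.
Mass of BOD₅ removed per day: Q(S₀ − S) = 1950 × 198.7 g/m³ = 387.5 kg/d.
So the net sludge growth is P_X = 0.5880 × 387.5 = 227.8 kg VSS/d.

P_X ≈ 228 kg VSS/d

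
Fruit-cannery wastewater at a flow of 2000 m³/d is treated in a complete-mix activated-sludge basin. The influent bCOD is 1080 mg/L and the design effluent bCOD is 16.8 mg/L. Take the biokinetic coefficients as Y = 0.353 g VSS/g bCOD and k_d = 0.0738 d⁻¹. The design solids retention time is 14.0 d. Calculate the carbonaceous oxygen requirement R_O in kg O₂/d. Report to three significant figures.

R_O ≈ 1600 kg O₂/d

Y_obs = Y / (1 + k_d θ_c) = 0.353 / (1 + 0.0738 × 14.0) = 0.353 / 2.033 = 0.1736.
Substrate removed = Q·(S₀ − S) = 2000 m³/d × (1080 − 16.8) g/m³ = 2.13×10^6 g/d = 2126 kg/d.
P_X = Y_obs·Q·(S₀ − S) = 0.1736 × 2126 = 369.2 kg VSS/d.
Carbonaceous O₂ demand = substrate oxidised − cell-mass equivalent = 2126 − 1.42 × 369.2 = 1602 kg O₂/d.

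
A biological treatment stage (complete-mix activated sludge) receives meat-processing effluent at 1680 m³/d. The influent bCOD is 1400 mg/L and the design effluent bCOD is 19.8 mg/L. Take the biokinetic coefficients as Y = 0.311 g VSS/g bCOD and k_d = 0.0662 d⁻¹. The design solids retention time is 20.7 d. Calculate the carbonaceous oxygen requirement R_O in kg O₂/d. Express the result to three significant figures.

Correct the yield for decay: Y_obs = Y/(1 + k_d θ_c) = 0.311 / (1 + 0.0662 × 20.7) = 0.311 / 2.370 = 0.1312.
Q·(S₀ − S) = 1680 × (1400 − 19.8) × 10⁻³ = 2319 kg/d removed.
Biomass synthesised: P_X = Y_obs × 2319 = 304.2 kg VSS/d.
Carbonaceous O₂ demand = substrate oxidised − cell-mass equivalent = 2319 − 1.42 × 304.2 = 1887 kg O₂/d.

R_O ≈ 1890 kg O₂/d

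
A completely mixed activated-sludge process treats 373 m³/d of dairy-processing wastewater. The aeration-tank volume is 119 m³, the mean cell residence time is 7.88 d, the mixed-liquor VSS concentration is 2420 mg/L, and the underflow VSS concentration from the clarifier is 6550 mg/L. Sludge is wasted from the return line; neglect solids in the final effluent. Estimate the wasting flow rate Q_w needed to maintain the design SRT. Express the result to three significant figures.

θ_c = V·X/(Q_w·X_r) when wasting from the recycle, so Q_w = V·X/(θ_c·X_r) = 119.0 × 2420 / (7.88 × 6550) = 5.579 m³/d.

Q_w ≈ 5.58 m³/d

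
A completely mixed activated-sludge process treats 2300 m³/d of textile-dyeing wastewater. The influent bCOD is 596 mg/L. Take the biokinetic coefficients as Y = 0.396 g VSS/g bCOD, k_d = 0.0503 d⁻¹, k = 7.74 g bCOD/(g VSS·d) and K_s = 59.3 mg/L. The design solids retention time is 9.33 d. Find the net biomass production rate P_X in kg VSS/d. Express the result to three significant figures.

For a completely mixed reactor with recycle the Lawrence–McCarty relation gives S = K_s·(1 + k_d·θ_c) / [θ_c·(Y·k − k_d) − 1] = 59.3 × (1 + 0.0503 × 9.33) / [9.33 × (0.396 × 7.74 − 0.0503) − 1] = 87.13 / 27.13 = 3.212 mg/L.
Observed yield with endogenous decay: Y_obs = Y / (1 + k_d·θ_c) = 0.396 / (1 + 0.0503 × 9.33) = 0.396 / 1.469 = 0.2695 g VSS/g bCOD.
Mass of bCOD removed per day: Q(S₀ − S) = 2300 × 592.8 g/m³ = 1363 kg/d.
Biomass produced: P_X = Y_obs·Q·ΔS = 0.2695 × 1363 ≈ 367.5 kg VSS/d.

P_X ≈ 367 kg VSS/d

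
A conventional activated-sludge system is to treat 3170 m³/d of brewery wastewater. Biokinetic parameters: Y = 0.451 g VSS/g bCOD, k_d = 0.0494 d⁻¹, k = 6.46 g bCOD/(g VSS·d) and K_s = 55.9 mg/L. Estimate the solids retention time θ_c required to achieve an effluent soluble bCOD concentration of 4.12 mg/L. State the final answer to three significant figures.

θ_c ≈ 6.64 d

At the target effluent, Y k S/(K_s+S) = 0.451×6.46×4.12/60.02 = 0.2000 d⁻¹.
1/θ_c = 0.2000 − 0.0494 = 0.1506 d⁻¹, so θ_c = 6.641 d.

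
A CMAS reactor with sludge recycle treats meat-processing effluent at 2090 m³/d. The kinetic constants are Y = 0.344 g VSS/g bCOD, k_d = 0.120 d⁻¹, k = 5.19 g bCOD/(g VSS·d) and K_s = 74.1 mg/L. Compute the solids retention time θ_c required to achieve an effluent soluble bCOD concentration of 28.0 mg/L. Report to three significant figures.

θ_c ≈ 2.71 d

Specific growth rate at S = 28.0 mg/L: μ = YkS/(K_s+S) = 0.344·5.19·28.0/(74.1+28.0) = 0.4896 d⁻¹.
Then 1/θ_c = μ − k_d = 0.4896 − 0.120 = 0.3696 d⁻¹, giving θ_c = 2.705 d.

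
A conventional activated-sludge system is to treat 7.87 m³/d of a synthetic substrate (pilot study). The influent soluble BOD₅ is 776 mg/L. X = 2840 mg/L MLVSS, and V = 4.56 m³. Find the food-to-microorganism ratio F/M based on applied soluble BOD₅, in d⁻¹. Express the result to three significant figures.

Food-to-microorganism ratio F/M = Q S₀ / (V X) = 7.87 × 776 / (4.560 × 2840) = 0.4716 d⁻¹.

F/M ≈ 0.472 d⁻¹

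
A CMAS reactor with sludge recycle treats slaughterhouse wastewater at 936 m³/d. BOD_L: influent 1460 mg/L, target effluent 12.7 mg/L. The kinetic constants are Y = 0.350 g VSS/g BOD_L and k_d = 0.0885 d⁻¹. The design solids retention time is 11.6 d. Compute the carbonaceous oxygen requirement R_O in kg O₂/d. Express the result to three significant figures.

R_O ≈ 1020 kg O₂/d

Y_obs = Y / (1 + k_d θ_c) = 0.350 / (1 + 0.0885 × 11.6) = 0.350 / 2.027 = 0.1727.
Substrate removed = Q·(S₀ − S) = 936 m³/d × (1460 − 12.7) g/m³ = 1.35×10^6 g/d = 1355 kg/d.
Biomass synthesised: P_X = Y_obs × 1355 = 234.0 kg VSS/d.
R_O = Q·(S₀ − S) − 1.42·P_X = 1355 − 1.42 × 234.0 = 1022 kg O₂/d.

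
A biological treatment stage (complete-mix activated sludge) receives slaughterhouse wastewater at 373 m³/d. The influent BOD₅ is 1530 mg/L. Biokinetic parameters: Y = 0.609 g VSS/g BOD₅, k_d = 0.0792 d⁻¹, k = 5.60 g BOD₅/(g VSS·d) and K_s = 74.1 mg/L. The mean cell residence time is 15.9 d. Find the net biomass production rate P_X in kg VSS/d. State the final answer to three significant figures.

For a completely mixed reactor with recycle the Lawrence–McCarty relation gives S = K_s·(1 + k_d·θ_c) / [θ_c·(Y·k − k_d) − 1] = 74.1 × (1 + 0.0792 × 15.9) / [15.9 × (0.609 × 5.60 − 0.0792) − 1] = 167.4 / 51.97 = 3.222 mg/L.
The observed yield is Y_obs = Y/(1 + k_d·θ_c) = 0.609 / (1 + 0.0792 × 15.9) = 0.609 / 2.259 = 0.2696 g VSS per g BOD₅ removed.
ΔS = 1530 − 3.22 = 1527 mg/L, so the substrate removal rate is 373 × 1527/1000 = 569.5 kg BOD₅/d.
P_X = Y_obs · Q(S₀ − S) = 0.2696 × 569.5 = 153.5 kg VSS/d.

P_X ≈ 154 kg VSS/d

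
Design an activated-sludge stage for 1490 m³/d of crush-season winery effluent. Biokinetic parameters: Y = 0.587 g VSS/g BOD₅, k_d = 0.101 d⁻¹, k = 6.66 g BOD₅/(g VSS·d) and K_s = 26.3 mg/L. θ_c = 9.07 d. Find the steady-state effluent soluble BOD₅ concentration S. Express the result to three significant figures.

For a completely mixed reactor with recycle the Lawrence–McCarty relation gives S = K_s·(1 + k_d·θ_c) / [θ_c·(Y·k − k_d) − 1] = 26.3 × (1 + 0.101 × 9.07) / [9.07 × (0.587 × 6.66 − 0.101) − 1] = 50.39 / 33.54 = 1.502 mg/L.

S ≈ 1.50 mg/L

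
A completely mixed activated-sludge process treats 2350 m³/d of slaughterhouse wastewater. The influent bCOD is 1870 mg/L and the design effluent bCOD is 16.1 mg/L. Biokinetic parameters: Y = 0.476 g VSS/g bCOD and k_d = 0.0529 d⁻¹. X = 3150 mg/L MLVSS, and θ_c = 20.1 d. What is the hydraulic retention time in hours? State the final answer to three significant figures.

From the SRT design equation V = Y Q (S₀−S) θ_c / [X (1 + k_d θ_c)] = 0.476 × 2350 × (1870 − 16.1) × 20.1 / [3150 × (1 + 0.0529 × 20.1)] = 4.17×10^7 / 6499 = 6413 m³.
HRT = V/Q = 6413 m³ / 2350 m³·d⁻¹ = 2.729 d × 24 = 65.50 h.

τ ≈ 65.5 h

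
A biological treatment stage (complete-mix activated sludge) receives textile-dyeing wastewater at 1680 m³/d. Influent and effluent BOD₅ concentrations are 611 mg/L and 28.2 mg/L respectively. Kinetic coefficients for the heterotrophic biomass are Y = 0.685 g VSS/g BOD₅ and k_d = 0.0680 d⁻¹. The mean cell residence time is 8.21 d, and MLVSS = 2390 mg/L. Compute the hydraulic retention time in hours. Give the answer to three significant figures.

Steady-state biomass mass balance: V·X·(1 + k_d·θ_c) = Y·Q·(S₀ − S)·θ_c, so V = 0.685 × 1680 × (611 − 28.2) × 8.21 / [2390 × (1 + 0.0680 × 8.21)] = 5.51×10^6 / 3724 = 1478 m³.
HRT = V/Q = 1478 m³ / 1680 m³·d⁻¹ = 0.8801 d × 24 = 21.12 h.

τ ≈ 21.1 h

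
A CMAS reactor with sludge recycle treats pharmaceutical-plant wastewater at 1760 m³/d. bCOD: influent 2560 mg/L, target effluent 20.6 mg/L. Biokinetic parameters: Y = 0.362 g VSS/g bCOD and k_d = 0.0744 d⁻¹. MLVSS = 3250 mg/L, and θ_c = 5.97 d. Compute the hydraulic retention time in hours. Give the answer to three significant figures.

τ ≈ 28.1 h

From the SRT design equation V = Y Q (S₀−S) θ_c / [X (1 + k_d θ_c)] = 0.362 × 1760 × (2560 − 20.6) × 5.97 / [3250 × (1 + 0.0744 × 5.97)] = 9.66×10^6 / 4694 = 2058 m³.
τ = V/Q = 2058/1760 = 1.169 d, or 28.06 h.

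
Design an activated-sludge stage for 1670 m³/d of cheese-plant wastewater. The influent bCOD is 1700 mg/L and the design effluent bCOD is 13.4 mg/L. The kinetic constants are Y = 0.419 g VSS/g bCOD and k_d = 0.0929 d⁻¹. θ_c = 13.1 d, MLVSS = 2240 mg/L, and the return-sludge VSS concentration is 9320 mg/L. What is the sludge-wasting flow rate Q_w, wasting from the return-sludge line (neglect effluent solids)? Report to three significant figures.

From the SRT design equation V = Y Q (S₀−S) θ_c / [X (1 + k_d θ_c)] = 0.419 × 1670 × (1700 − 13.4) × 13.1 / [2240 × (1 + 0.0929 × 13.1)] = 1.55×10^7 / 4966 = 3113 m³.
Q_w = (V·X)/(θ_c X_r) = 3113 × 2240 / (13.1 × 9320) = 57.12 m³/d.

Q_w ≈ 57.1 m³/d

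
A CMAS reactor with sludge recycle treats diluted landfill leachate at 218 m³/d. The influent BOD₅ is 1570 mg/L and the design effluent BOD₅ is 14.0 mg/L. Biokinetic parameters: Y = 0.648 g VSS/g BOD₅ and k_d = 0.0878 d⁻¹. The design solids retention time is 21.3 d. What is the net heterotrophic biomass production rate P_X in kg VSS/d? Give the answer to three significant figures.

The observed yield is Y_obs = Y/(1 + k_d·θ_c) = 0.648 / (1 + 0.0878 × 21.3) = 0.648 / 2.870 = 0.2258 g VSS per g BOD₅ removed.
Substrate removed = Q·(S₀ − S) = 218 m³/d × (1570 − 14.0) g/m³ = 3.39×10^5 g/d = 339.2 kg/d.
So the net sludge growth is P_X = 0.2258 × 339.2 = 76.58 kg VSS/d.

P_X ≈ 76.6 kg VSS/d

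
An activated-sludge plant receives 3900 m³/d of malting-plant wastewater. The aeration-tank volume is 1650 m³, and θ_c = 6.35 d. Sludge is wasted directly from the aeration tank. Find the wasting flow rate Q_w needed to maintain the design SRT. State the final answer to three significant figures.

Q_w ≈ 260 m³/d

For wasting at MLVSS concentration, Q_w = V/θ_c = 1650/6.35 = 259.8 m³/d.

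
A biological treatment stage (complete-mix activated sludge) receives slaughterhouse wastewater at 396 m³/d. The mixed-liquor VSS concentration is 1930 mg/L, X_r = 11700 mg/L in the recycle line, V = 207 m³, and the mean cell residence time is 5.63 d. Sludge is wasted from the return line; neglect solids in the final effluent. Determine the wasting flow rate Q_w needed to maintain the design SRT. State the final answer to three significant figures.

Q_w = (V·X)/(θ_c X_r) = 207.0 × 1930 / (5.63 × 11700) = 6.065 m³/d.

Q_w ≈ 6.07 m³/d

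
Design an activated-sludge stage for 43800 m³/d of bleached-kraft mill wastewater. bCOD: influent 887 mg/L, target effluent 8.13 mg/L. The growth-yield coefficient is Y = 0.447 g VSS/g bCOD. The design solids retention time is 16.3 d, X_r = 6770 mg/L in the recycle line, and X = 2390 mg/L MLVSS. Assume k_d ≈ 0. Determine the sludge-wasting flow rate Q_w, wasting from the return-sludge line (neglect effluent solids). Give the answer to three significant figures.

Q_w ≈ 2540 m³/d

V·X = Y·Q·ΔS·θ_c gives V = 0.447 × 43800 × (887 − 8.13) × 16.3 / 2390 = 117353 m³.
Wasting from the return line (neglecting effluent solids): Q_w = V·X / (θ_c·X_r) = 117353 × 2390 / (16.3 × 6770) = 2542 m³/d.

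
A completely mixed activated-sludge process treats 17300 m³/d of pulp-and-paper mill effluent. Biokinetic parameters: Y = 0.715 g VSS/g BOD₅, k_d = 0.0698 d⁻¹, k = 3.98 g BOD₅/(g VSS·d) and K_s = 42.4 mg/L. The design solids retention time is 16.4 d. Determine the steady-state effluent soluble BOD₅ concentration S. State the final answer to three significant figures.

For a completely mixed reactor with recycle the Lawrence–McCarty relation gives S = K_s·(1 + k_d·θ_c) / [θ_c·(Y·k − k_d) − 1] = 42.4 × (1 + 0.0698 × 16.4) / [16.4 × (0.715 × 3.98 − 0.0698) − 1] = 90.94 / 44.52 = 2.042 mg/L.

S ≈ 2.04 mg/L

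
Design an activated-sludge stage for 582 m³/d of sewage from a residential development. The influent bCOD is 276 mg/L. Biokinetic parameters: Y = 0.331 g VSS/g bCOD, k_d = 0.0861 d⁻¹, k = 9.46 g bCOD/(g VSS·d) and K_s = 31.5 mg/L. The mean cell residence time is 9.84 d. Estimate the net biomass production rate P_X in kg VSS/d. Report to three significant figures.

From the Monod/SRT balance for a CMAS, S = K_s·(1+k_d θ_c)/[θ_c·(Y k − k_d) − 1] = 31.5 × (1 + 0.0861 × 9.84) / [9.84 × (0.331 × 9.46 − 0.0861) − 1] = 58.19 / 28.96 = 2.009 mg/L.
The observed yield is Y_obs = Y/(1 + k_d·θ_c) = 0.331 / (1 + 0.0861 × 9.84) = 0.331 / 1.847 = 0.1792 g VSS per g bCOD removed.
Substrate removed = Q·(S₀ − S) = 582 m³/d × (276 − 2.01) g/m³ = 1.59×10^5 g/d = 159.5 kg/d.
Biomass produced: P_X = Y_obs·Q·ΔS = 0.1792 × 159.5 ≈ 28.57 kg VSS/d.

P_X ≈ 28.6 kg VSS/d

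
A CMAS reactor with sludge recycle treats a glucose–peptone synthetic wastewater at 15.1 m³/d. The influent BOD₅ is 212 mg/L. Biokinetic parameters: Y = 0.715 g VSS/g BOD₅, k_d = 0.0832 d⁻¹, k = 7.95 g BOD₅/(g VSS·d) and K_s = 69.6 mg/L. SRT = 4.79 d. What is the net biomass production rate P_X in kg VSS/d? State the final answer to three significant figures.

For a completely mixed reactor with recycle the Lawrence–McCarty relation gives S = K_s·(1 + k_d·θ_c) / [θ_c·(Y·k − k_d) − 1] = 69.6 × (1 + 0.0832 × 4.79) / [4.79 × (0.715 × 7.95 − 0.0832) − 1] = 97.34 / 25.83 = 3.769 mg/L.
Correct the yield for decay: Y_obs = Y/(1 + k_d θ_c) = 0.715 / (1 + 0.0832 × 4.79) = 0.715 / 1.399 = 0.5113.
Mass of BOD₅ removed per day: Q(S₀ − S) = 15.1 × 208.2 g/m³ = 3.144 kg/d.
Biomass produced: P_X = Y_obs·Q·ΔS = 0.5113 × 3.144 ≈ 1.608 kg VSS/d.

P_X ≈ 1.61 kg VSS/d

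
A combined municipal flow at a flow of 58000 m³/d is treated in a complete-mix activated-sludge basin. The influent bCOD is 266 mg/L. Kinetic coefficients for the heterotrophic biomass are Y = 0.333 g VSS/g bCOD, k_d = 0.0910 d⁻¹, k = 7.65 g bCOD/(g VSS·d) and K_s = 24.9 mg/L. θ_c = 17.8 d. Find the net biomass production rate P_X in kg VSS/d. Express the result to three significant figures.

P_X ≈ 1950 kg VSS/d

From the Monod/SRT balance for a CMAS, S = K_s·(1+k_d θ_c)/[θ_c·(Y k − k_d) − 1] = 24.9 × (1 + 0.0910 × 17.8) / [17.8 × (0.333 × 7.65 − 0.0910) − 1] = 65.23 / 42.72 = 1.527 mg/L.
Y_obs = Y / (1 + k_d θ_c) = 0.333 / (1 + 0.0910 × 17.8) = 0.333 / 2.620 = 0.1271.
Substrate removed = Q·(S₀ − S) = 58000 m³/d × (266 − 1.53) g/m³ = 1.53×10^7 g/d = 15339 kg/d.
So the net sludge growth is P_X = 0.1271 × 15339 = 1950 kg VSS/d.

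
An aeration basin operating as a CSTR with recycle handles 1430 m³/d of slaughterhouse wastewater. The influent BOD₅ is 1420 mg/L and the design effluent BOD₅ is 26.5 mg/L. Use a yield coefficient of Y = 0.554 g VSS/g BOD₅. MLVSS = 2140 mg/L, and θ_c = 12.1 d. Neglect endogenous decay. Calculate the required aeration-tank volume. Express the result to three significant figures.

V ≈ 6240 m³

Biomass mass balance (decay neglected): V·X = Y·Q·(S₀ − S)·θ_c, so V = 0.554 × 1430 × (1420 − 26.5) × 12.1 / 2140 = 6242 m³.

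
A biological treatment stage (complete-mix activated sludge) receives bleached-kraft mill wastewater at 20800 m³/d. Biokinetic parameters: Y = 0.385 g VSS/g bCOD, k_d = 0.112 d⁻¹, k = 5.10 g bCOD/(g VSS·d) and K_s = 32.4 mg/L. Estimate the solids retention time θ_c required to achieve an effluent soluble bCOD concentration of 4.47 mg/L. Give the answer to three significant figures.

At the target effluent, Y k S/(K_s+S) = 0.385×5.10×4.47/36.87 = 0.2380 d⁻¹.
θ_c = 1/(μ − k_d) = 1/(0.2380 − 0.112) = 1/0.1260 = 7.933 d.

θ_c ≈ 7.93 d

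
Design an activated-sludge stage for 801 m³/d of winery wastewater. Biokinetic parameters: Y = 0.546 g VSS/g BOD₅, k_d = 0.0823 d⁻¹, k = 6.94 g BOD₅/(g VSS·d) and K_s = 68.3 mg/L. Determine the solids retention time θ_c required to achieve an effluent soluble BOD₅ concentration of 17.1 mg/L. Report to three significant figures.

Specific growth rate at S = 17.1 mg/L: μ = YkS/(K_s+S) = 0.546·6.94·17.1/(68.3+17.1) = 0.7587 d⁻¹.
1/θ_c = 0.7587 − 0.0823 = 0.6764 d⁻¹, so θ_c = 1.478 d.

θ_c ≈ 1.48 d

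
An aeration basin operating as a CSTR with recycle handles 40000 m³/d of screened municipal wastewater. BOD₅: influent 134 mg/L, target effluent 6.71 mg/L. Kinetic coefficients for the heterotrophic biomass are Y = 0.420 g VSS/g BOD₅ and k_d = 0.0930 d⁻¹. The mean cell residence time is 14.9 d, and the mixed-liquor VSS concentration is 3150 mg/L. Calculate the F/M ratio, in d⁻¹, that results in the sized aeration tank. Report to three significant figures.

F/M ≈ 0.401 d⁻¹

From the SRT design equation V = Y Q (S₀−S) θ_c / [X (1 + k_d θ_c)] = 0.420 × 40000 × (134 − 6.71) × 14.9 / [3150 × (1 + 0.0930 × 14.9)] = 3.19×10^7 / 7515 = 4240 m³.
F/M = Q·S₀ / (V·X) = 40000 × 134 / (4240 × 3150) = 0.4013 g BOD₅·(g VSS·d)⁻¹.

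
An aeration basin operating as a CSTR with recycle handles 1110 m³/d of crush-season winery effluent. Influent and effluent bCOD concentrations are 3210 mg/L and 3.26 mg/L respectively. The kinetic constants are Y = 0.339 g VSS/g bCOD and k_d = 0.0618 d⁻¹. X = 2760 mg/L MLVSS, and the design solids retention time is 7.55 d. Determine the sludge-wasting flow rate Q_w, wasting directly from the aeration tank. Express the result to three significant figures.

From the SRT design equation V = Y Q (S₀−S) θ_c / [X (1 + k_d θ_c)] = 0.339 × 1110 × (3210 − 3.26) × 7.55 / [2760 × (1 + 0.0618 × 7.55)] = 9.11×10^6 / 4048 = 2251 m³.
With mixed-liquor wasting, θ_c = V/Q_w, so Q_w = V/θ_c = 2251/7.55 = 298.1 m³/d.

Q_w ≈ 298 m³/d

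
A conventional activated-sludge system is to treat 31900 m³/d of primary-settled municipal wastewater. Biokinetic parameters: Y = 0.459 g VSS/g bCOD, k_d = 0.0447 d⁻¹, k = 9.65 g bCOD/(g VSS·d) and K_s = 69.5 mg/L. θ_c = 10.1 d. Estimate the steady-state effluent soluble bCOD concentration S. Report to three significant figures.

From the Monod/SRT balance for a CMAS, S = K_s·(1+k_d θ_c)/[θ_c·(Y k − k_d) − 1] = 69.5 × (1 + 0.0447 × 10.1) / [10.1 × (0.459 × 9.65 − 0.0447) − 1] = 100.9 / 43.28 = 2.331 mg/L.

S ≈ 2.33 mg/L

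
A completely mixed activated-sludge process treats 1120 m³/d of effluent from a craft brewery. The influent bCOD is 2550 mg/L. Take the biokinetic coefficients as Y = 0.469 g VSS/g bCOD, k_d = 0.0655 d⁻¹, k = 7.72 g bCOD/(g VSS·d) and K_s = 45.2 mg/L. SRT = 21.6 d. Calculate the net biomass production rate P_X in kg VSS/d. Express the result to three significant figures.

From the Monod/SRT balance for a CMAS, S = K_s·(1+k_d θ_c)/[θ_c·(Y k − k_d) − 1] = 45.2 × (1 + 0.0655 × 21.6) / [21.6 × (0.469 × 7.72 − 0.0655) − 1] = 109.1 / 75.79 = 1.440 mg/L.
Correct the yield for decay: Y_obs = Y/(1 + k_d θ_c) = 0.469 / (1 + 0.0655 × 21.6) = 0.469 / 2.415 = 0.1942.
Q·(S₀ − S) = 1120 × (2550 − 1.44) × 10⁻³ = 2854 kg/d removed.
Net biomass production P_X = Y_obs × Q·(S₀ − S) = 0.1942 × 2854 = 554.4 kg VSS/d.

P_X ≈ 554 kg VSS/d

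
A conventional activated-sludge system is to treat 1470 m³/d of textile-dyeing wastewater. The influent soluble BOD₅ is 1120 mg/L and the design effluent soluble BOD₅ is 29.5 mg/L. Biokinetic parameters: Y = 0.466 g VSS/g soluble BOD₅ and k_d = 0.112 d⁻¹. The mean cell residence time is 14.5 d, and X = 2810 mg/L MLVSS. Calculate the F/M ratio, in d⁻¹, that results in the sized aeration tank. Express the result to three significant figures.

F/M ≈ 0.399 d⁻¹

From the SRT design equation V = Y Q (S₀−S) θ_c / [X (1 + k_d θ_c)] = 0.466 × 1470 × (1120 − 29.5) × 14.5 / [2810 × (1 + 0.112 × 14.5)] = 1.08×10^7 / 7373 = 1469 m³.
F/M = Q·S₀ / (V·X) = 1470 × 1120 / (1469 × 2810) = 0.3988 g soluble BOD₅·(g VSS·d)⁻¹.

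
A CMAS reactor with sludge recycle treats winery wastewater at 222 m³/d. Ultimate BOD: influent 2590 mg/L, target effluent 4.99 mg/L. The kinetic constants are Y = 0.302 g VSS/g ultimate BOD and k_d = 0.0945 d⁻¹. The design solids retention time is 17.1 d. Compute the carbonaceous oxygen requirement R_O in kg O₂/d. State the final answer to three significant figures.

R_O ≈ 480 kg O₂/d

The observed yield is Y_obs = Y/(1 + k_d·θ_c) = 0.302 / (1 + 0.0945 × 17.1) = 0.302 / 2.616 = 0.1154 g VSS per g ultimate BOD removed.
Mass of ultimate BOD removed per day: Q(S₀ − S) = 222 × 2585 g/m³ = 573.9 kg/d.
P_X = Y_obs·Q·(S₀ − S) = 0.1154 × 573.9 = 66.25 kg VSS/d.
R_O = Q·ΔS − 1.42 P_X = 573.9 − 94.08 = 479.8 kg O₂/d.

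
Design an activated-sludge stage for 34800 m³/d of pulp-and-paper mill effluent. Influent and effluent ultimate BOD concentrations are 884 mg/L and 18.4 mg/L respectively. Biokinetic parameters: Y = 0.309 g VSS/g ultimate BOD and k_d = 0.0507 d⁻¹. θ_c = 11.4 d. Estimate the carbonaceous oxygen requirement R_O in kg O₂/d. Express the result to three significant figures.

Y_obs = Y / (1 + k_d θ_c) = 0.309 / (1 + 0.0507 × 11.4) = 0.309 / 1.578 = 0.1958.
ΔS = 884 − 18.4 = 865.6 mg/L, so the substrate removal rate is 34800 × 865.6/1000 = 30123 kg ultimate BOD/d.
Net sludge production P_X = 0.1958 × 30123 = 5899 kg VSS/d.
R_O = Q·(S₀ − S) − 1.42·P_X = 30123 − 1.42 × 5899 = 21747 kg O₂/d.

R_O ≈ 21700 kg O₂/d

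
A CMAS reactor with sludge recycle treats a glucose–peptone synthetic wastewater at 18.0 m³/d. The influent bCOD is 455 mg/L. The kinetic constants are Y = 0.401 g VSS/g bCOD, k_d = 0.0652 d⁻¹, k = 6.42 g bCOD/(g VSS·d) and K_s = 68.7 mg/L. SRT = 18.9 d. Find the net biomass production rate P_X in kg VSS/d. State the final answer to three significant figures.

P_X ≈ 1.46 kg VSS/d

Effluent substrate depends only on kinetics and SRT: S = K_s(1 + k_d θ_c) / [θ_c(Yk − k_d) − 1] = 68.7 × (1 + 0.0652 × 18.9) / [18.9 × (0.401 × 6.42 − 0.0652) − 1] = 153.4 / 46.42 = 3.303 mg/L.
Correct the yield for decay: Y_obs = Y/(1 + k_d θ_c) = 0.401 / (1 + 0.0652 × 18.9) = 0.401 / 2.232 = 0.1796.
Substrate removed = Q·(S₀ − S) = 18.0 m³/d × (455 − 3.30) g/m³ = 8.13×10^3 g/d = 8.131 kg/d.
P_X = Y_obs · Q(S₀ − S) = 0.1796 × 8.131 = 1.461 kg VSS/d.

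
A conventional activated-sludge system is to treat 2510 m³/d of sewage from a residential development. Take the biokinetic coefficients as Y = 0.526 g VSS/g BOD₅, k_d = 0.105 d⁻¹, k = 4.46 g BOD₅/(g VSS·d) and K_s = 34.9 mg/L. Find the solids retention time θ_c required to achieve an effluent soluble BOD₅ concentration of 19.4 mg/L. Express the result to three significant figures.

At the target effluent, Y k S/(K_s+S) = 0.526×4.46×19.4/54.30 = 0.8382 d⁻¹.
Then 1/θ_c = μ − k_d = 0.8382 − 0.105 = 0.7332 d⁻¹, giving θ_c = 1.364 d.

θ_c ≈ 1.36 d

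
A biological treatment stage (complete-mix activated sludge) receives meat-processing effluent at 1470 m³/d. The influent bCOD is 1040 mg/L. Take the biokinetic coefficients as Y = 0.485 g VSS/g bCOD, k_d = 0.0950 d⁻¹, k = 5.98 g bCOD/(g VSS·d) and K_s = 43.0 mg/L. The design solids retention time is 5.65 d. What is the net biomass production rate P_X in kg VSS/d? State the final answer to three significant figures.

P_X ≈ 480 kg VSS/d

From the Monod/SRT balance for a CMAS, S = K_s·(1+k_d θ_c)/[θ_c·(Y k − k_d) − 1] = 43.0 × (1 + 0.0950 × 5.65) / [5.65 × (0.485 × 5.98 − 0.0950) − 1] = 66.08 / 14.85 = 4.450 mg/L.
Observed yield with endogenous decay: Y_obs = Y / (1 + k_d·θ_c) = 0.485 / (1 + 0.0950 × 5.65) = 0.485 / 1.537 = 0.3156 g VSS/g bCOD.
Mass of bCOD removed per day: Q(S₀ − S) = 1470 × 1036 g/m³ = 1522 kg/d.
So the net sludge growth is P_X = 0.3156 × 1522 = 480.4 kg VSS/d.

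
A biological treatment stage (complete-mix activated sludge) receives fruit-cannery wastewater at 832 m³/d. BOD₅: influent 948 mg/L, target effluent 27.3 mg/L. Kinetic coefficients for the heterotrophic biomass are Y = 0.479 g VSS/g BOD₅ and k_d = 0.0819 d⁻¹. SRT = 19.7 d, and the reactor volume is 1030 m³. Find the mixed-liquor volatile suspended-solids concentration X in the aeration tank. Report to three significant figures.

X = Y·Q·ΔS·θ_c / [V·(1 + k_d θ_c)] = 0.479 × 832 × (948 − 27.3) × 19.7 / [1030 × (1 + 0.0819 × 19.7)] = 2685 mg/L.

X ≈ 2690 mg/L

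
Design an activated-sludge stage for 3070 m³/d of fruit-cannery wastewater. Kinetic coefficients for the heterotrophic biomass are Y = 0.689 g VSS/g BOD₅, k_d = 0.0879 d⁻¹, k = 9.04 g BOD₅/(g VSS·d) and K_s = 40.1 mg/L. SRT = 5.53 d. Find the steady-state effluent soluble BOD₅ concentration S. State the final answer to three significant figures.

S ≈ 1.81 mg/L

Effluent substrate depends only on kinetics and SRT: S = K_s(1 + k_d θ_c) / [θ_c(Yk − k_d) − 1] = 40.1 × (1 + 0.0879 × 5.53) / [5.53 × (0.689 × 9.04 − 0.0879) − 1] = 59.59 / 32.96 = 1.808 mg/L.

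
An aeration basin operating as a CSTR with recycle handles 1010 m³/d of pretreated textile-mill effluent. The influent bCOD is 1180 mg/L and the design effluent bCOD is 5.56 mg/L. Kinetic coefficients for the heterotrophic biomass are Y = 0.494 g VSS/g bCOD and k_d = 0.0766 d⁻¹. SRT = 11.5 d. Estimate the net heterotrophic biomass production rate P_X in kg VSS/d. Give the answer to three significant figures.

Y_obs = Y / (1 + k_d θ_c) = 0.494 / (1 + 0.0766 × 11.5) = 0.494 / 1.881 = 0.2626.
Substrate removed = Q·(S₀ − S) = 1010 m³/d × (1180 − 5.56) g/m³ = 1.19×10^6 g/d = 1186 kg/d.
So the net sludge growth is P_X = 0.2626 × 1186 = 311.5 kg VSS/d.

P_X ≈ 312 kg VSS/d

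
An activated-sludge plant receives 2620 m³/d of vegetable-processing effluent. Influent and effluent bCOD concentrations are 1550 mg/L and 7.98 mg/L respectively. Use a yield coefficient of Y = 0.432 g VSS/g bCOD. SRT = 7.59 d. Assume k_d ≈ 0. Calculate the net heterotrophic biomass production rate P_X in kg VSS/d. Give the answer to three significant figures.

P_X ≈ 1750 kg VSS/d

Since k_d ≈ 0, Y_obs = Y = 0.432 g VSS/g bCOD.
ΔS = 1550 − 7.98 = 1542 mg/L, so the substrate removal rate is 2620 × 1542/1000 = 4040 kg bCOD/d.
P_X = Y_obs · Q(S₀ − S) = 0.4320 × 4040 = 1745 kg VSS/d.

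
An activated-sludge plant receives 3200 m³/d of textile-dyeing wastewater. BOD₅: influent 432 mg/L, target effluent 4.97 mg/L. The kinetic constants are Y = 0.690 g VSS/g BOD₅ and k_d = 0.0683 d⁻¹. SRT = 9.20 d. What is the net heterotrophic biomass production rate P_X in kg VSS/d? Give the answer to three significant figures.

Correct the yield for decay: Y_obs = Y/(1 + k_d θ_c) = 0.690 / (1 + 0.0683 × 9.20) = 0.690 / 1.628 = 0.4237.
Substrate removed = Q·(S₀ − S) = 3200 m³/d × (432 − 4.97) g/m³ = 1.37×10^6 g/d = 1366 kg/d.
So the net sludge growth is P_X = 0.4237 × 1366 = 579.0 kg VSS/d.

P_X ≈ 579 kg VSS/d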